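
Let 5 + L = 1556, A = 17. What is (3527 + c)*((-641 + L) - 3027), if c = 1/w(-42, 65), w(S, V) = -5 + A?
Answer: -89602025/12 ≈ -7.4668e+6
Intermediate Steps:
L = 1551 (L = -5 + 1556 = 1551)
w(S, V) = 12 (w(S, V) = -5 + 17 = 12)
c = 1/12 ≈ 0.083333
(3527 + c)*((-641 + L) - 3027) = (3527 + 1/12)*((-641 + 1551) - 3027) = 42325*(910 - 3027)/12 = (42325/12)*(-2117) = -89602025/12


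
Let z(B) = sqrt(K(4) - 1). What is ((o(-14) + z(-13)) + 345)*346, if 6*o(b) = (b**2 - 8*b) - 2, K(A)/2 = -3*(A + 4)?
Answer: 137016 + 2422*I ≈ 1.3702e+5 + 2422.0*I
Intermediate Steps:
K(A) = -24 - 6*A (K(A) = 2*(-3*(A + 4)) = 2*(-3*(4 + A)) = 2*(-12 - 3*A) = -24 - 6*A)
o(b) = -1/3 - 4*b/3 + b**2/6 (o(b) = ((b**2 - 8*b) - 2)/6 = (-2 + b**2 - 8*b)/6 = -1/3 - 4*b/3 + b**2/6)
z(B) = 7*I (z(B) = sqrt((-24 - 6*4) - 1) = sqrt((-24 - 24) - 1) = sqrt(-48 - 1) = sqrt(-49) = 7*I)
((o(-14) + z(-13)) + 345)*346 = (((-1/3 - 4/3*(-14) + (1/6)*(-14)**2) + 7*I) + 345)*346 = (((-1/3 + 56/3 + (1/6)*196) + 7*I) + 345)*346 = (((-1/3 + 56/3 + 98/3) + 7*I) + 345)*346 = ((51 + 7*I) + 345)*346 = (396 + 7*I)*346 = 137016 + 2422*I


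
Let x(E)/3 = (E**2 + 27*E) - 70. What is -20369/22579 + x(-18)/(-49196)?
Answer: -246589585/277699121 ≈ -0.88797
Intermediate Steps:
x(E) = -210 + 3*E**2 + 81*E (x(E) = 3*((E**2 + 27*E) - 70) = 3*(-70 + E**2 + 27*E) = -210 + 3*E**2 + 81*E)
-20369/22579 + x(-18)/(-49196) = -20369/22579 + (-210 + 3*(-18)**2 + 81*(-18))/(-49196) = -20369*1/22579 + (-210 + 3*324 - 1458)*(-1/49196) = -20369/22579 + (-210 + 972 - 1458)*(-1/49196) = -20369/22579 - 696*(-1/49196) = -20369/22579 + 174/12299 = -246589585/277699121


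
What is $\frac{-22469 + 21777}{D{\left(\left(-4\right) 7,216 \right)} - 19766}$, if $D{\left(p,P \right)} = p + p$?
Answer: $\frac{346}{9911} \approx 0.034911$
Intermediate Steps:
$D{\left(p,P \right)} = 2 p$
$\frac{-22469 + 21777}{D{\left(\left(-4\right) 7,216 \right)} - 19766} = \frac{-22469 + 21777}{2 \left(\left(-4\right) 7\right) - 19766} = - \frac{692}{2 \left(-28\right) - 19766} = - \frac{692}{-56 - 19766} = - \frac{692}{-19822} = \left(-692\right) \left(- \frac{1}{19822}\right) = \frac{346}{9911}$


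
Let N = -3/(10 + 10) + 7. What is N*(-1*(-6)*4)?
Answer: 822/5 ≈ 164.40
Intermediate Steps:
N = 137/20 (N = -3/20 + 7 = 137/20 ≈ 6.8500)
N*(-1*(-6)*4) = 137*(-1*(-6)*4)/20 = 137*(6*4)/20 = (137/20)*24 = 822/5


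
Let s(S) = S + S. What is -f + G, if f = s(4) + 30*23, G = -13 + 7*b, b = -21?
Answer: -858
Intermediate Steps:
G = -160 (G = -13 + 7*(-21) = -13 - 147 = -160)
s(S) = 2*S
f = 698 (f = 2*4 + 30*23 = 8 + 690 = 698)
-f + G = -1*698 - 160 = -698 - 160 = -858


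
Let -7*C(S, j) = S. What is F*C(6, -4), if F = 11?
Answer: -66/7 ≈ -9.4286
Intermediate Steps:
C(S, j) = -S/7
F*C(6, -4) = 11*(-1/7*6) = 11*(-6/7) = -66/7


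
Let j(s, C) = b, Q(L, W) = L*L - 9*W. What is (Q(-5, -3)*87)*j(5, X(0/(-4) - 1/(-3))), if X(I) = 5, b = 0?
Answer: 0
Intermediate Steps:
Q(L, W) = L² - 9*W
j(s, C) = 0
(Q(-5, -3)*87)*j(5, X(0/(-4) - 1/(-3))) = (((-5)² - 9*(-3))*87)*0 = ((25 + 27)*87)*0 = (52*87)*0 = 4524*0 = 0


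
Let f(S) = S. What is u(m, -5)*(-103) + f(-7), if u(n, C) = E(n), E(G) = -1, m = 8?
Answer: 96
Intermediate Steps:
u(n, C) = -1
u(m, -5)*(-103) + f(-7) = -1*(-103) - 7 = 103 - 7 = 96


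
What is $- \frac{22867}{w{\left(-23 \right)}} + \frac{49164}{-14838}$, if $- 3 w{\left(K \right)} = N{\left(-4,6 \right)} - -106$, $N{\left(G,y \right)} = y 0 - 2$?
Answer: $\frac{12984469}{19784} \approx 656.31$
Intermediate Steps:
$N{\left(G,y \right)} = -2$ ($N{\left(G,y \right)} = 0 - 2 = -2$)
$w{\left(K \right)} = - \frac{104}{3}$ ($w{\left(K \right)} = - \frac{-2 - -106}{3} = - \frac{-2 + 106}{3} = \left(- \frac{1}{3}\right) 104 = - \frac{104}{3}$)
$- \frac{22867}{w{\left(-23 \right)}} + \frac{49164}{-14838} = - \frac{22867}{- \frac{104}{3}} + \frac{49164}{-14838} = \left(-22867\right) \left(- \frac{3}{104}\right) + 49164 \left(- \frac{1}{14838}\right) = \frac{5277}{8} - \frac{8194}{2473} = \frac{12984469}{19784}$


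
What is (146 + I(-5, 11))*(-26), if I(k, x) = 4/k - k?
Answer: -19526/5 ≈ -3905.2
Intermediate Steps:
I(k, x) = -k + 4/k
(146 + I(-5, 11))*(-26) = (146 + (-1*(-5) + 4/(-5)))*(-26) = (146 + (5 + 4*(-⅕)))*(-26) = (146 + (5 - ⅘))*(-26) = (146 + 21/5)*(-26) = (751/5)*(-26) = -19526/5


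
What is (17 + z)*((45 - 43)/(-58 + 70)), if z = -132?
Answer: -115/6 ≈ -19.167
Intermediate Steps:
(17 + z)*((45 - 43)/(-58 + 70)) = (17 - 132)*((45 - 43)/(-58 + 70)) = -230/12 = -115*⅙ = -115/6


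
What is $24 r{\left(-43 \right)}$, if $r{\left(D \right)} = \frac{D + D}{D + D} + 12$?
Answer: $312$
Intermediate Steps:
$r{\left(D \right)} = 13$ ($r{\left(D \right)} = \frac{2 D}{2 D} + 12 = 2 D \frac{1}{2 D} + 12 = 1 + 12 = 13$)
$24 r{\left(-43 \right)} = 24 \cdot 13 = 312$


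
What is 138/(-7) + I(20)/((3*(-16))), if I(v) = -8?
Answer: -821/42 ≈ -19.548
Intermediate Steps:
138/(-7) + I(20)/((3*(-16))) = 138/(-7) - 8/(3*(-16)) = 138*(-⅐) - 8/(-48) = -138/7 - 8*(-1/48) = -138/7 + ⅙ = -821/42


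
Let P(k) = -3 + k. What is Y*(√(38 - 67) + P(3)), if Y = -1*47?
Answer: -47*I*√29 ≈ -253.1*I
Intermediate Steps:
Y = -47
Y*(√(38 - 67) + P(3)) = -47*(√(38 - 67) + (-3 + 3)) = -47*(√(-29) + 0) = -47*(I*√29 + 0) = -47*I*√29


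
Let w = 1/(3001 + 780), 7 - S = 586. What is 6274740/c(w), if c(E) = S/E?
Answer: -2091580/729733 ≈ -2.8662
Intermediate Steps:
S = -579 (S = 7 - 1*586 = 7 - 586 = -579)
w = 1/3781 ≈ 0.00026448
c(E) = -579/E
6274740/c(w) = 6274740/((-579/1/3781)) = 6274740/((-579*3781)) = 6274740/(-2189199) = 6274740*(-1/2189199) = -2091580/729733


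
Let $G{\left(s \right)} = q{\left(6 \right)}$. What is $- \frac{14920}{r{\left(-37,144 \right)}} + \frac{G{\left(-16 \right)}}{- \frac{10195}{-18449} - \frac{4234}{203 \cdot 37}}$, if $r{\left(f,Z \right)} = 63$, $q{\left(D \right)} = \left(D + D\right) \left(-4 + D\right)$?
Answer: $- \frac{2672089024}{1114029} \approx -2398.6$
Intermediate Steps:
$q{\left(D \right)} = 2 D \left(-4 + D\right)$
$G{\left(s \right)} = 24$ ($G{\left(s \right)} = 2 \cdot 6 \left(-4 + 6\right) = 2 \cdot 6 \cdot 2 = 24$)
$- \frac{14920}{r{\left(-37,144 \right)}} + \frac{G{\left(-16 \right)}}{- \frac{10195}{-18449} - \frac{4234}{203 \cdot 37}} = - \frac{14920}{63} + \frac{24}{- \frac{10195}{-18449} - \frac{4234}{203 \cdot 37}} = \left(-14920\right) \frac{1}{63} + \frac{24}{\left(-10195\right) \left(- \frac{1}{18449}\right) - \frac{4234}{7511}} = - \frac{14920}{63} + \frac{24}{\frac{10195}{18449} - \frac{146}{259}} = - \frac{14920}{63} + \frac{24}{- \frac{53049}{4778291}} = - \frac{14920}{63} + 24 \left(- \frac{4778291}{53049}\right) = - \frac{14920}{63} - \frac{38226328}{17683} = - \frac{2672089024}{1114029}$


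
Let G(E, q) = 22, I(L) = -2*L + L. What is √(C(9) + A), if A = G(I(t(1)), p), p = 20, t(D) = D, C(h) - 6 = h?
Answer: √37 ≈ 6.0828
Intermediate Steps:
C(h) = 6 + h
I(L) = -L
A = 22
√(C(9) + A) = √((6 + 9) + 22) = √(15 + 22) = √37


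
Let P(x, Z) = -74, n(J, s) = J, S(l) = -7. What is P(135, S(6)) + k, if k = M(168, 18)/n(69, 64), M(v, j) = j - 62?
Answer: -5150/69 ≈ -74.638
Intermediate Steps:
M(v, j) = -62 + j
k = -44/69 (k = (-62 + 18)/69 = -44*1/69 = -44/69 ≈ -0.63768)
P(135, S(6)) + k = -74 - 44/69 = -5150/69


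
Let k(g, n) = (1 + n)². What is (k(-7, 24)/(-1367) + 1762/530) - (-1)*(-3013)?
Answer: -1090435613/362255 ≈ -3010.1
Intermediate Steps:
(k(-7, 24)/(-1367) + 1762/530) - (-1)*(-3013) = ((1 + 24)²/(-1367) + 1762/530) - (-1)*(-3013) = (25²*(-1/1367) + 1762*(1/530)) - 1*3013 = (625*(-1/1367) + 881/265) - 3013 = (-625/1367 + 881/265) - 3013 = 1038702/362255 - 3013 = -1090435613/362255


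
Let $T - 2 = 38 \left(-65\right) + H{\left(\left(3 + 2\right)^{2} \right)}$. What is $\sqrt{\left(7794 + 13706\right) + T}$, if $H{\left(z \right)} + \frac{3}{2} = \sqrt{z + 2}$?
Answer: $\frac{\sqrt{76122 + 12 \sqrt{3}}}{2} \approx 137.97$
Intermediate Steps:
$H{\left(z \right)} = - \frac{3}{2} + \sqrt{2 + z}$ ($H{\left(z \right)} = - \frac{3}{2} + \sqrt{z + 2} = - \frac{3}{2} + \sqrt{2 + z}$)
$T = - \frac{4939}{2} + 3 \sqrt{3}$ ($T = 2 + \left(38 \left(-65\right) - \left(\frac{3}{2} - \sqrt{2 + \left(3 + 2\right)^{2}}\right)\right) = 2 - \left(\frac{4943}{2} - \sqrt{2 + 5^{2}}\right) = 2 - \left(\frac{4943}{2} - \sqrt{2 + 25}\right) = 2 - \left(\frac{4943}{2} - 3 \sqrt{3}\right) = - \frac{4939}{2} + 3 \sqrt{3} \approx -2464.3$)
$\sqrt{\left(7794 + 13706\right) + T} = \sqrt{\left(7794 + 13706\right) - \left(\frac{4939}{2} - 3 \sqrt{3}\right)} = \sqrt{21500 - \left(\frac{4939}{2} - 3 \sqrt{3}\right)} = \sqrt{\frac{38061}{2} + 3 \sqrt{3}}$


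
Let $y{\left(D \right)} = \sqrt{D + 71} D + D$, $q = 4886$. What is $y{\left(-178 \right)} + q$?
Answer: $4708 - 178 i \sqrt{107} \approx 4708.0 - 1841.2 i$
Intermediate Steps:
$y{\left(D \right)} = D + D \sqrt{71 + D}$ ($y{\left(D \right)} = \sqrt{71 + D} D + D = D \sqrt{71 + D} + D = D + D \sqrt{71 + D}$)
$y{\left(-178 \right)} + q = - 178 \left(1 + \sqrt{71 - 178}\right) + 4886 = - 178 \left(1 + \sqrt{-107}\right) + 4886 = - 178 \left(1 + i \sqrt{107}\right) + 4886 = \left(-178 - 178 i \sqrt{107}\right) + 4886 = 4708 - 178 i \sqrt{107}$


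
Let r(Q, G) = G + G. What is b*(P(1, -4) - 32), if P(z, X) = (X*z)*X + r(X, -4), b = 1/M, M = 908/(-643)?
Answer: 3858/227 ≈ 16.996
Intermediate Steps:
r(Q, G) = 2*G
M = -908/643 (M = 908*(-1/643) = -908/643 ≈ -1.4121)
b = -643/908 (b = 1/(-908/643) = -643/908 ≈ -0.70815)
P(z, X) = -8 + z*X² (P(z, X) = (X*z)*X + 2*(-4) = z*X² - 8 = -8 + z*X²)
b*(P(1, -4) - 32) = -643*((-8 + 1*(-4)²) - 32)/908 = -643*((-8 + 1*16) - 32)/908 = -643*((-8 + 16) - 32)/908 = -643*(8 - 32)/908 = -643/908*(-24) = 3858/227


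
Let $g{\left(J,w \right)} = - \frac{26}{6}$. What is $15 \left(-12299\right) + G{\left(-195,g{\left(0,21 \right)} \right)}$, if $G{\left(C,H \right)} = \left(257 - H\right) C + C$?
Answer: $-235640$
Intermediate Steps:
$g{\left(J,w \right)} = - \frac{13}{3}$ ($g{\left(J,w \right)} = \left(-26\right) \frac{1}{6} = - \frac{13}{3}$)
$G{\left(C,H \right)} = C + C \left(257 - H\right)$ ($G{\left(C,H \right)} = C \left(257 - H\right) + C = C + C \left(257 - H\right)$)
$15 \left(-12299\right) + G{\left(-195,g{\left(0,21 \right)} \right)} = 15 \left(-12299\right) - 195 \left(258 - - \frac{13}{3}\right) = -184485 - 195 \left(258 + \frac{13}{3}\right) = -184485 - 51155 = -235640$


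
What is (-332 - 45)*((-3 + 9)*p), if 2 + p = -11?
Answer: 29406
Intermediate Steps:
p = -13 (p = -2 - 11 = -13)
(-332 - 45)*((-3 + 9)*p) = (-332 - 45)*((-3 + 9)*(-13)) = -2262*(-13) = -377*(-78) = 29406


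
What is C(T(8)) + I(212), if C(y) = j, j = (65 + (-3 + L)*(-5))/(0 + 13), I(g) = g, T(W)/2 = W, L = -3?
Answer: 2851/13 ≈ 219.31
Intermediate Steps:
T(W) = 2*W
j = 95/13 (j = (65 + (-3 - 3)*(-5))/(0 + 13) = (65 - 6*(-5))/13 = (65 + 30)*(1/13) = 95*(1/13) = 95/13 ≈ 7.3077)
C(y) = 95/13
C(T(8)) + I(212) = 95/13 + 212 = 2851/13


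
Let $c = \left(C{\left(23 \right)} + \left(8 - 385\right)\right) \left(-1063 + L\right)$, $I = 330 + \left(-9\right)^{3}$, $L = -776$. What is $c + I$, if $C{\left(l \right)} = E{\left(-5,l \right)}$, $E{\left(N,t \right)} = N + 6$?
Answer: $691065$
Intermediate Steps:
$E{\left(N,t \right)} = 6 + N$
$I = -399$ ($I = 330 - 729 = -399$)
$C{\left(l \right)} = 1$ ($C{\left(l \right)} = 6 - 5 = 1$)
$c = 691464$ ($c = \left(1 + \left(8 - 385\right)\right) \left(-1063 - 776\right) = \left(1 - 377\right) \left(-1839\right) = \left(-376\right) \left(-1839\right) = 691464$)
$c + I = 691464 - 399 = 691065$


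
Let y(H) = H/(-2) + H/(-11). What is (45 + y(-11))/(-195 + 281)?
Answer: 103/172 ≈ 0.59884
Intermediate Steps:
y(H) = -13*H/22 (y(H) = H*(-1/2) + H*(-1/11) = -H/2 - H/11 = -13*H/22)
(45 + y(-11))/(-195 + 281) = (45 - 13/22*(-11))/(-195 + 281) = (45 + 13/2)/86 = (103/2)*(1/86) = 103/172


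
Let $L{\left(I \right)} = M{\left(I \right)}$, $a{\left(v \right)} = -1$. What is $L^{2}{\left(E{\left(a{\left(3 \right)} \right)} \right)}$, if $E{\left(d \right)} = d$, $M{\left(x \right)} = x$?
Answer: $1$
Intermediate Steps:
$L{\left(I \right)} = I$
$L^{2}{\left(E{\left(a{\left(3 \right)} \right)} \right)} = \left(-1\right)^{2} = 1$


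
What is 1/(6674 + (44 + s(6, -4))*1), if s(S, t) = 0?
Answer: 1/6718 ≈ 0.00014885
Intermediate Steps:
1/(6674 + (44 + s(6, -4))*1) = 1/(6674 + (44 + 0)*1) = 1/(6674 + 44*1) = 1/(6674 + 44) = 1/6718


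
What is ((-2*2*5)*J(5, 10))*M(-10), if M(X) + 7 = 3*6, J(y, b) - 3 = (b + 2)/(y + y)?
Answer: -924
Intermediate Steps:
J(y, b) = 3 + (2 + b)/(2*y) (J(y, b) = 3 + (b + 2)/(y + y) = 3 + (2 + b)/((2*y)) = 3 + (2 + b)*(1/(2*y)) = 3 + (2 + b)/(2*y))
M(X) = 11 (M(X) = -7 + 3*6 = -7 + 18 = 11)
((-2*2*5)*J(5, 10))*M(-10) = ((-2*2*5)*((½)*(2 + 10 + 6*5)/5))*11 = ((-4*5)*((½)*(⅕)*(2 + 10 + 30)))*11 = -10*42/5*11 = -20*21/5*11 = -84*11 = -924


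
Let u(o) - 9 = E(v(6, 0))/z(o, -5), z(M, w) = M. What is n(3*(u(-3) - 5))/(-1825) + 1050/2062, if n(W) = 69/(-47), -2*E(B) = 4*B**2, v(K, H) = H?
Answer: 45103014/88434025 ≈ 0.51002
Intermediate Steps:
E(B) = -2*B**2
u(o) = 9 (u(o) = 9 + (-2*0**2)/o = 9 + (-2*0)/o = 9 + 0/o = 9 + 0 = 9)
n(W) = -69/47 (n(W) = 69*(-1/47) = -69/47)
n(3*(u(-3) - 5))/(-1825) + 1050/2062 = -69/47/(-1825) + 1050/2062 = -69/47*(-1/1825) + 1050*(1/2062) = 69/85775 + 525/1031 = 45103014/88434025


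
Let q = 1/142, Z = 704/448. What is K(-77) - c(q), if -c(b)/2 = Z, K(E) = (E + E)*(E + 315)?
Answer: -256542/7 ≈ -36649.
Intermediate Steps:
K(E) = 2*E*(315 + E) (K(E) = (2*E)*(315 + E) = 2*E*(315 + E))
Z = 11/7 (Z = 704*(1/448) = 11/7 ≈ 1.5714)
q = 1/142 ≈ 0.0070423
c(b) = -22/7 (c(b) = -2*11/7 = -22/7)
K(-77) - c(q) = 2*(-77)*(315 - 77) - 1*(-22/7) = 2*(-77)*238 + 22/7 = -36652 + 22/7 = -256542/7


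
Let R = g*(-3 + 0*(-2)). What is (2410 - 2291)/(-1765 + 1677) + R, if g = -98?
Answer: 25753/88 ≈ 292.65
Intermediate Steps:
R = 294 (R = -98*(-3 + 0*(-2)) = -98*(-3 + 0) = -98*(-3) = 294)
(2410 - 2291)/(-1765 + 1677) + R = (2410 - 2291)/(-1765 + 1677) + 294 = 119/(-88) + 294 = 119*(-1/88) + 294 = -119/88 + 294 = 25753/88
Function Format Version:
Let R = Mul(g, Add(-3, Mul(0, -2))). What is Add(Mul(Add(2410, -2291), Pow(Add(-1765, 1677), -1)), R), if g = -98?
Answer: Rational(25753, 88) ≈ 292.65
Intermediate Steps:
R = 294 (R = Mul(-98, Add(-3, Mul(0, -2))) = Mul(-98, Add(-3, 0)) = Mul(-98, -3) = 294)
Add(Mul(Add(2410, -2291), Pow(Add(-1765, 1677), -1)), R) = Add(Mul(Add(2410, -2291), Pow(Add(-1765, 1677), -1)), 294) = Add(Mul(119, Pow(-88, -1)), 294) = Add(Mul(119, Rational(-1, 88)), 294) = Add(Rational(-119, 88), 294) = Rational(25753, 88)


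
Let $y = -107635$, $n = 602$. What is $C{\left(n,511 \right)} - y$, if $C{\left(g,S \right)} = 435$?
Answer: $108070$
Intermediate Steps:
$C{\left(n,511 \right)} - y = 435 - -107635 = 435 + 107635 = 108070$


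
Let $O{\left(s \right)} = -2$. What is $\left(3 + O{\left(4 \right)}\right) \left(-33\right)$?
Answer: $-33$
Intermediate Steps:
$\left(3 + O{\left(4 \right)}\right) \left(-33\right) = \left(3 - 2\right) \left(-33\right) = 1 \left(-33\right) = -33$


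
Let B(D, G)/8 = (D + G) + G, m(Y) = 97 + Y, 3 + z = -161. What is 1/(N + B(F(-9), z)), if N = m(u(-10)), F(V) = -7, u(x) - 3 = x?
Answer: -1/2590 ≈ -0.00038610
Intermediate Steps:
u(x) = 3 + x
z = -164 (z = -3 - 161 = -164)
B(D, G) = 8*D + 16*G (B(D, G) = 8*((D + G) + G) = 8*(D + 2*G) = 8*D + 16*G)
N = 90 (N = 97 + (3 - 10) = 97 - 7 = 90)
1/(N + B(F(-9), z)) = 1/(90 + (8*(-7) + 16*(-164))) = 1/(90 + (-56 - 2624)) = 1/(90 - 2680) = 1/(-2590) = -1/2590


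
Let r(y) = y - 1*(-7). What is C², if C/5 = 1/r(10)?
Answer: 25/289 ≈ 0.086505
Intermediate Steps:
r(y) = 7 + y (r(y) = y + 7 = 7 + y)
C = 5/17 (C = 5/(7 + 10) = 5/17 ≈ 0.29412)
C² = (5/17)² = 25/289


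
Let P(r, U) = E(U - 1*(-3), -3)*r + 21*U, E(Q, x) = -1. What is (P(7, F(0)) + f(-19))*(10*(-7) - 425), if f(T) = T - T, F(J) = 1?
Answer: -6930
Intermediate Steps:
f(T) = 0
P(r, U) = -r + 21*U
(P(7, F(0)) + f(-19))*(10*(-7) - 425) = ((-1*7 + 21*1) + 0)*(10*(-7) - 425) = ((-7 + 21) + 0)*(-70 - 425) = (14 + 0)*(-495) = 14*(-495) = -6930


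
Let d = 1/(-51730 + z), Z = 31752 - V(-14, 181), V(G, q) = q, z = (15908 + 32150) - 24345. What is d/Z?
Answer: -1/884524707 ≈ -1.1305e-9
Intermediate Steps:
z = 23713 (z = 48058 - 24345 = 23713)
Z = 31571 (Z = 31752 - 1*181 = 31752 - 181 = 31571)
d = -1/28017 (d = 1/(-51730 + 23713) = 1/(-28017) = -1/28017 ≈ -3.5693e-5)
d/Z = -1/28017/31571 = -1/28017*1/31571 = -1/884524707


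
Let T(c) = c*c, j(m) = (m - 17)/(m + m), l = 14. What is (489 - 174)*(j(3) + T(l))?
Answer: 61005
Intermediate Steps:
j(m) = (-17 + m)/(2*m) (j(m) = (-17 + m)/((2*m)) = (-17 + m)*(1/(2*m)) = (-17 + m)/(2*m))
T(c) = c²
(489 - 174)*(j(3) + T(l)) = (489 - 174)*((½)*(-17 + 3)/3 + 14²) = 315*((½)*(⅓)*(-14) + 196) = 315*(-7/3 + 196) = 315*(581/3) = 61005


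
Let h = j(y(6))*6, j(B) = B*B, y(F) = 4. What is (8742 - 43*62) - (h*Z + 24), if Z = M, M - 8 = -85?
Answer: 13444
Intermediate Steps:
M = -77 (M = 8 - 85 = -77)
Z = -77
j(B) = B²
h = 96 (h = 4²*6 = 16*6 = 96)
(8742 - 43*62) - (h*Z + 24) = (8742 - 43*62) - (96*(-77) + 24) = (8742 - 2666) - (-7392 + 24) = 6076 - 1*(-7368) = 6076 + 7368 = 13444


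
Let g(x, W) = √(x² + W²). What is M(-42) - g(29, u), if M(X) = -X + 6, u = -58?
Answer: 48 - 29*√5 ≈ -16.846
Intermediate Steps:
M(X) = 6 - X
g(x, W) = √(W² + x²)
M(-42) - g(29, u) = (6 - 1*(-42)) - √((-58)² + 29²) = (6 + 42) - √(3364 + 841) = 48 - √4205 = 48 - 29*√5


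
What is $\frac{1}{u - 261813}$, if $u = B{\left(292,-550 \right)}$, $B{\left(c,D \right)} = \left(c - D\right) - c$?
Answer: $- \frac{1}{261263} \approx -3.8276 \cdot 10^{-6}$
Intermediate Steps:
$B{\left(c,D \right)} = - D$
$u = 550$ ($u = \left(-1\right) \left(-550\right) = 550$)
$\frac{1}{u - 261813} = \frac{1}{550 - 261813} = \frac{1}{-261263} = - \frac{1}{261263}$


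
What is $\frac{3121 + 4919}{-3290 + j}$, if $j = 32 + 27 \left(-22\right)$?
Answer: $- \frac{670}{321} \approx -2.0872$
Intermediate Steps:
$j = -562$ ($j = 32 - 594 = -562$)
$\frac{3121 + 4919}{-3290 + j} = \frac{3121 + 4919}{-3290 - 562} = \frac{8040}{-3852} = 8040 \left(- \frac{1}{3852}\right) = - \frac{670}{321}$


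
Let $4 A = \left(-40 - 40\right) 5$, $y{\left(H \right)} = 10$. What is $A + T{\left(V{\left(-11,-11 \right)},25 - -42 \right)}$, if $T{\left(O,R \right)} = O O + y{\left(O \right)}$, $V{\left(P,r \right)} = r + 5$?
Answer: $-54$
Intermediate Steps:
$V{\left(P,r \right)} = 5 + r$
$T{\left(O,R \right)} = 10 + O^{2}$ ($T{\left(O,R \right)} = O O + 10 = O^{2} + 10 = 10 + O^{2}$)
$A = -100$ ($A = \frac{\left(-40 - 40\right) 5}{4} = \frac{\left(-80\right) 5}{4} = \frac{1}{4} \left(-400\right) = -100$)
$A + T{\left(V{\left(-11,-11 \right)},25 - -42 \right)} = -100 + \left(10 + \left(5 - 11\right)^{2}\right) = -100 + \left(10 + \left(-6\right)^{2}\right) = -100 + \left(10 + 36\right) = -100 + 46 = -54$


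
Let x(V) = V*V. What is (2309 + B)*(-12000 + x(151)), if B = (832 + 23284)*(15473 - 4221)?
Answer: 2930911198341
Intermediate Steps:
x(V) = V**2
B = 271353232 (B = 24116*11252 = 271353232)
(2309 + B)*(-12000 + x(151)) = (2309 + 271353232)*(-12000 + 151**2) = 271355541*(-12000 + 22801) = 271355541*10801 = 2930911198341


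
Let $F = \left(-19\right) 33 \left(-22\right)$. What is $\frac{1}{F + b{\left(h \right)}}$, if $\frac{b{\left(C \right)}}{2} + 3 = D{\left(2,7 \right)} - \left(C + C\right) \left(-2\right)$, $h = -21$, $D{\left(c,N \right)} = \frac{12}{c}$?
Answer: $\frac{1}{13632} \approx 7.3357 \cdot 10^{-5}$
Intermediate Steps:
$b{\left(C \right)} = 6 + 8 C$ ($b{\left(C \right)} = -6 + 2 \left(\frac{12}{2} - \left(C + C\right) \left(-2\right)\right) = -6 + 2 \left(12 \cdot \frac{1}{2} - 2 C \left(-2\right)\right) = -6 + 2 \left(6 - - 4 C\right) = -6 + 2 \left(6 + 4 C\right) = -6 + \left(12 + 8 C\right) = 6 + 8 C$)
$F = 13794$ ($F = \left(-627\right) \left(-22\right) = 13794$)
$\frac{1}{F + b{\left(h \right)}} = \frac{1}{13794 + \left(6 + 8 \left(-21\right)\right)} = \frac{1}{13794 + \left(6 - 168\right)} = \frac{1}{13794 - 162} = \frac{1}{13632}$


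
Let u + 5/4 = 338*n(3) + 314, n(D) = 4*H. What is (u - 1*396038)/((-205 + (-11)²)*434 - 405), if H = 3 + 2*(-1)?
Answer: 525831/49148 ≈ 10.699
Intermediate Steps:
H = 1 (H = 3 - 2 = 1)
n(D) = 4 (n(D) = 4*1 = 4)
u = 6659/4 (u = -5/4 + (338*4 + 314) = -5/4 + (1352 + 314) = -5/4 + 1666 = 6659/4 ≈ 1664.8)
(u - 1*396038)/((-205 + (-11)²)*434 - 405) = (6659/4 - 1*396038)/((-205 + (-11)²)*434 - 405) = (6659/4 - 396038)/((-205 + 121)*434 - 405) = -1577493/(4*(-84*434 - 405)) = -1577493/(4*(-36456 - 405)) = -1577493/4/(-36861) = -1577493/4*(-1/36861) = 525831/49148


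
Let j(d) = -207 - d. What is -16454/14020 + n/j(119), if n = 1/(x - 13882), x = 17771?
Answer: -2607578197/2221844035 ≈ -1.1736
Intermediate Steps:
n = 1/3889 (n = 1/(17771 - 13882) = 1/3889 ≈ 0.00025714)
-16454/14020 + n/j(119) = -16454/14020 + 1/(3889*(-207 - 1*119)) = -16454*1/14020 + 1/(3889*(-207 - 119)) = -8227/7010 + (1/3889)/(-326) = -8227/7010 + (1/3889)*(-1/326) = -8227/7010 - 1/1267814 = -2607578197/2221844035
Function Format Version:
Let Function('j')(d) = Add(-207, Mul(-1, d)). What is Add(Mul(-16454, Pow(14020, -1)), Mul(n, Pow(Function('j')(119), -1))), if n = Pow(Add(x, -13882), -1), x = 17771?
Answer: Rational(-2607578197, 2221844035) ≈ -1.1736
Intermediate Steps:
n = Rational(1, 3889) (n = Pow(Add(17771, -13882), -1) = Pow(3889, -1) = Rational(1, 3889) ≈ 0.00025714)
Add(Mul(-16454, Pow(14020, -1)), Mul(n, Pow(Function('j')(119), -1))) = Add(Mul(-16454, Pow(14020, -1)), Mul(Rational(1, 3889), Pow(Add(-207, Mul(-1, 119)), -1))) = Add(Mul(-16454, Rational(1, 14020)), Mul(Rational(1, 3889), Pow(Add(-207, -119), -1))) = Add(Rational(-8227, 7010), Mul(Rational(1, 3889), Pow(-326, -1))) = Add(Rational(-8227, 7010), Mul(Rational(1, 3889), Rational(-1, 326))) = Add(Rational(-8227, 7010), Rational(-1, 1267814)) = Rational(-2607578197, 2221844035)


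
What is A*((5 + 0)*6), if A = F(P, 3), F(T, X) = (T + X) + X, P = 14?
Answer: 600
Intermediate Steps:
F(T, X) = T + 2*X
A = 20 (A = 14 + 2*3 = 14 + 6 = 20)
A*((5 + 0)*6) = 20*((5 + 0)*6) = 20*(5*6) = 20*30 = 600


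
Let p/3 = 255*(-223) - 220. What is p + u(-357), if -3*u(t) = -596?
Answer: -513169/3 ≈ -1.7106e+5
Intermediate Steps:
u(t) = 596/3 (u(t) = -⅓*(-596) = 596/3)
p = -171255 (p = 3*(255*(-223) - 220) = 3*(-56865 - 220) = 3*(-57085) = -171255)
p + u(-357) = -171255 + 596/3 = -513169/3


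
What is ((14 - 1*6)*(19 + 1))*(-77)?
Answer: -12320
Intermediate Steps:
((14 - 1*6)*(19 + 1))*(-77) = ((14 - 6)*20)*(-77) = (8*20)*(-77) = 160*(-77) = -12320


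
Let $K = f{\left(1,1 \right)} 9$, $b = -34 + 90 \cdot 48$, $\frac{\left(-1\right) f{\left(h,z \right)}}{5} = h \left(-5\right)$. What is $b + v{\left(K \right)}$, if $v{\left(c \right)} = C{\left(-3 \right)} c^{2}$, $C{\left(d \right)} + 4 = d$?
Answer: $-350089$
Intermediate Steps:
$f{\left(h,z \right)} = 25 h$ ($f{\left(h,z \right)} = - 5 h \left(-5\right) = - 5 \left(- 5 h\right) = 25 h$)
$b = 4286$ ($b = -34 + 4320 = 4286$)
$K = 225$ ($K = 25 \cdot 1 \cdot 9 = 25 \cdot 9 = 225$)
$C{\left(d \right)} = -4 + d$
$v{\left(c \right)} = - 7 c^{2}$ ($v{\left(c \right)} = \left(-4 - 3\right) c^{2} = - 7 c^{2}$)
$b + v{\left(K \right)} = 4286 - 7 \cdot 225^{2} = 4286 - 354375 = -350089$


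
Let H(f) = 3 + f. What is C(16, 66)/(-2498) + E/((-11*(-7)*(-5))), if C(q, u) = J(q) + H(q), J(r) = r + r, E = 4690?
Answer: -335293/27478 ≈ -12.202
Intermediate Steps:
J(r) = 2*r
C(q, u) = 3 + 3*q (C(q, u) = 2*q + (3 + q) = 3 + 3*q)
C(16, 66)/(-2498) + E/((-11*(-7)*(-5))) = (3 + 3*16)/(-2498) + 4690/((-11*(-7)*(-5))) = (3 + 48)*(-1/2498) + 4690/((77*(-5))) = 51*(-1/2498) + 4690/(-385) = -51/2498 + 4690*(-1/385) = -51/2498 - 134/11 = -335293/27478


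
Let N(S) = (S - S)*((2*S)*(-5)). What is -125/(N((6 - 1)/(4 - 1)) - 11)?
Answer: 125/11 ≈ 11.364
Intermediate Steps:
N(S) = 0 (N(S) = 0*(-10*S) = 0)
-125/(N((6 - 1)/(4 - 1)) - 11) = -125/(0 - 11) = -125/(-11) = -125*(-1/11) = 125/11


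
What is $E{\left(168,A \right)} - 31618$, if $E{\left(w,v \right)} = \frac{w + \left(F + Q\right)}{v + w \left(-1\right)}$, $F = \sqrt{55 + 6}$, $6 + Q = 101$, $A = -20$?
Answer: $- \frac{5944447}{188} - \frac{\sqrt{61}}{188} \approx -31619.0$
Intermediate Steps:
$Q = 95$ ($Q = -6 + 101 = 95$)
$F = \sqrt{61} \approx 7.8102$
$E{\left(w,v \right)} = \frac{95 + w + \sqrt{61}}{v - w}$ ($E{\left(w,v \right)} = \frac{w + \left(\sqrt{61} + 95\right)}{v + w \left(-1\right)} = \frac{w + \left(95 + \sqrt{61}\right)}{v - w} = \frac{95 + w + \sqrt{61}}{v - w}$)
$E{\left(168,A \right)} - 31618 = \frac{95 + 168 + \sqrt{61}}{-20 - 168} - 31618 = \frac{263 + \sqrt{61}}{-20 - 168} - 31618 = \frac{263 + \sqrt{61}}{-188} - 31618 = - \frac{263 + \sqrt{61}}{188} - 31618 = \left(- \frac{263}{188} - \frac{\sqrt{61}}{188}\right) - 31618 = - \frac{5944447}{188} - \frac{\sqrt{61}}{188}$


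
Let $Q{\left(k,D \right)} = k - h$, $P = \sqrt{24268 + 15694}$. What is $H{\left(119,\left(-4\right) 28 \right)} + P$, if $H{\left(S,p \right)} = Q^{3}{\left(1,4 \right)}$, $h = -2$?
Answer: $27 + \sqrt{39962} \approx 226.91$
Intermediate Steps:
$P = \sqrt{39962} \approx 199.91$
$Q{\left(k,D \right)} = 2 + k$ ($Q{\left(k,D \right)} = k - -2 = k + 2 = 2 + k$)
$H{\left(S,p \right)} = 27$ ($H{\left(S,p \right)} = \left(2 + 1\right)^{3} = 3^{3} = 27$)
$H{\left(119,\left(-4\right) 28 \right)} + P = 27 + \sqrt{39962}$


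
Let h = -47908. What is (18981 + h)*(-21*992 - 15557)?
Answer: 1052624603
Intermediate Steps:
(18981 + h)*(-21*992 - 15557) = (18981 - 47908)*(-21*992 - 15557) = -28927*(-20832 - 15557) = -28927*(-36389) = 1052624603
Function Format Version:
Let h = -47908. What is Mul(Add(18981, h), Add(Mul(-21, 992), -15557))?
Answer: 1052624603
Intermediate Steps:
Mul(Add(18981, h), Add(Mul(-21, 992), -15557)) = Mul(Add(18981, -47908), Add(Mul(-21, 992), -15557)) = Mul(-28927, Add(-20832, -15557)) = Mul(-28927, -36389) = 1052624603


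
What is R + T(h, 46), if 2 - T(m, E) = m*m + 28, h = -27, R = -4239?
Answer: -4994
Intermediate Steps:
T(m, E) = -26 - m² (T(m, E) = 2 - (m*m + 28) = 2 - (m² + 28) = 2 - (28 + m²) = 2 + (-28 - m²) = -26 - m²)
R + T(h, 46) = -4239 + (-26 - 1*(-27)²) = -4239 + (-26 - 1*729) = -4239 + (-26 - 729) = -4239 - 755 = -4994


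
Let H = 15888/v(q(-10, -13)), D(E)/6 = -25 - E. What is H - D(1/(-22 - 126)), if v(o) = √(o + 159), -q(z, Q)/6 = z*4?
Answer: 11097/74 + 5296*√399/133 ≈ 945.35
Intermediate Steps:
q(z, Q) = -24*z (q(z, Q) = -6*z*4 = -24*z)
v(o) = √(159 + o)
D(E) = -150 - 6*E (D(E) = 6*(-25 - E) = -150 - 6*E)
H = 5296*√399/133 (H = 15888/(√(159 - 24*(-10))) = 15888/(√(159 + 240)) = 15888/(√399) = 15888*(√399/399) = 5296*√399/133 ≈ 795.39)
H - D(1/(-22 - 126)) = 5296*√399/133 - (-150 - 6/(-22 - 126)) = 5296*√399/133 - (-150 - 6/(-148)) = 5296*√399/133 - (-150 - 6*(-1/148)) = 5296*√399/133 - (-150 + 3/74) = 5296*√399/133 - 1*(-11097/74) = 5296*√399/133 + 11097/74 = 11097/74 + 5296*√399/133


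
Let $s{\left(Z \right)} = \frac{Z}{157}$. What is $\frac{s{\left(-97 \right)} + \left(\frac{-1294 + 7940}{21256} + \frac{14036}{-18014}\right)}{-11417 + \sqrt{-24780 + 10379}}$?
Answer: $\frac{186058466732971}{1959220614773073880} + \frac{16296616163 i \sqrt{14401}}{1959220614773073880} \approx 9.4966 \cdot 10^{-5} + 9.9818 \cdot 10^{-7} i$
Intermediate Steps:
$s{\left(Z \right)} = \frac{Z}{157}$ ($s{\left(Z \right)} = Z \frac{1}{157} = \frac{Z}{157}$)
$\frac{s{\left(-97 \right)} + \left(\frac{-1294 + 7940}{21256} + \frac{14036}{-18014}\right)}{-11417 + \sqrt{-24780 + 10379}} = \frac{\frac{1}{157} \left(-97\right) + \left(\frac{-1294 + 7940}{21256} + \frac{14036}{-18014}\right)}{-11417 + \sqrt{-24780 + 10379}} = \frac{- \frac{97}{157} + \left(6646 \cdot \frac{1}{21256} + 14036 \left(- \frac{1}{18014}\right)\right)}{-11417 + \sqrt{-14401}} = \frac{- \frac{97}{157} + \left(\frac{3323}{10628} - \frac{7018}{9007}\right)}{-11417 + i \sqrt{14401}} = \frac{- \frac{97}{157} - \frac{44657043}{95726396}}{-11417 + i \sqrt{14401}} = - \frac{16296616163}{15029044172 \left(-11417 + i \sqrt{14401}\right)}$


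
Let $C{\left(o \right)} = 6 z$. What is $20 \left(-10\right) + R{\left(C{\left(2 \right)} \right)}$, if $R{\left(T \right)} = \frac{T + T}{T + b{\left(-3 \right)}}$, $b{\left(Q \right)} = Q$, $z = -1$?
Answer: $- \frac{596}{3} \approx -198.67$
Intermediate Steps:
$C{\left(o \right)} = -6$ ($C{\left(o \right)} = 6 \left(-1\right) = -6$)
$R{\left(T \right)} = \frac{2 T}{-3 + T}$ ($R{\left(T \right)} = \frac{T + T}{T - 3} = \frac{2 T}{-3 + T}$)
$20 \left(-10\right) + R{\left(C{\left(2 \right)} \right)} = 20 \left(-10\right) + 2 \left(-6\right) \frac{1}{-3 - 6} = -200 + 2 \left(-6\right) \frac{1}{-9} = -200 + 2 \left(-6\right) \left(- \frac{1}{9}\right) = -200 + \frac{4}{3} = - \frac{596}{3}$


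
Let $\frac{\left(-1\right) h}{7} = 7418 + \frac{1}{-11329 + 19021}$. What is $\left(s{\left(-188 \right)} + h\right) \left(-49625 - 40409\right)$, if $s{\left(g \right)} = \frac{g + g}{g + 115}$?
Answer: $\frac{1312443090673295}{280758} \approx 4.6746 \cdot 10^{9}$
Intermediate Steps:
$s{\left(g \right)} = \frac{2 g}{115 + g}$
$h = - \frac{399414799}{7692}$ ($h = - 7 \left(7418 + \frac{1}{-11329 + 19021}\right) = - 7 \left(7418 + \frac{1}{7692}\right) = \left(-7\right) \frac{57059257}{7692} = - \frac{399414799}{7692} \approx -51926.0$)
$\left(s{\left(-188 \right)} + h\right) \left(-49625 - 40409\right) = \left(2 \left(-188\right) \frac{1}{115 - 188} - \frac{399414799}{7692}\right) \left(-49625 - 40409\right) = \left(2 \left(-188\right) \frac{1}{-73} - \frac{399414799}{7692}\right) \left(-90034\right) = \left(2 \left(-188\right) \left(- \frac{1}{73}\right) - \frac{399414799}{7692}\right) \left(-90034\right) = \left(\frac{376}{73} - \frac{399414799}{7692}\right) \left(-90034\right) = \left(- \frac{29154388135}{561516}\right) \left(-90034\right) = \frac{1312443090673295}{280758}$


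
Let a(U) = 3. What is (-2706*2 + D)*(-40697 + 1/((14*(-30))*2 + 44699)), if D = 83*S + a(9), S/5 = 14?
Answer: -715756818522/43859 ≈ -1.6319e+7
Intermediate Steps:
S = 70 (S = 5*14 = 70)
D = 5813 (D = 83*70 + 3 = 5810 + 3 = 5813)
(-2706*2 + D)*(-40697 + 1/((14*(-30))*2 + 44699)) = (-2706*2 + 5813)*(-40697 + 1/((14*(-30))*2 + 44699)) = (-5412 + 5813)*(-40697 + 1/(-420*2 + 44699)) = 401*(-40697 + 1/(-840 + 44699)) = 401*(-40697 + 1/43859) = 401*(-1784929722/43859) = -715756818522/43859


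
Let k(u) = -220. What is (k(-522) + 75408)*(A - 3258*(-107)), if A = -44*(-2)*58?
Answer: 26594747480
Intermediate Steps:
A = 5104 (A = 88*58 = 5104)
(k(-522) + 75408)*(A - 3258*(-107)) = (-220 + 75408)*(5104 - 3258*(-107)) = 75188*(5104 + 348606) = 75188*353710 = 26594747480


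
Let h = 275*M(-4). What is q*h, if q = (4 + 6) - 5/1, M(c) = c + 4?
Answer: 0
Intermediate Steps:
M(c) = 4 + c
q = 5 (q = 10 - 5*1 = 10 - 5 = 5)
h = 0 (h = 275*(4 - 4) = 275*0 = 0)
q*h = 5*0 = 0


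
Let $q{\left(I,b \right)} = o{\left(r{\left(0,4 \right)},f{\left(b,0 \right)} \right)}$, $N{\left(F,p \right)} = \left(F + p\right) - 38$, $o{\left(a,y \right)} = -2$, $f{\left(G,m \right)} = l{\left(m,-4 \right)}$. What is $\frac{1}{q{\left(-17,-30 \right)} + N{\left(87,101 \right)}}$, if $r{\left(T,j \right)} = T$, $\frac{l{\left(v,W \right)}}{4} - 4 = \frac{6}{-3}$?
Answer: $\frac{1}{148} \approx 0.0067568$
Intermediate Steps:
$l{\left(v,W \right)} = 8$ ($l{\left(v,W \right)} = 16 + 4 \frac{6}{-3} = 16 + 4 \cdot 6 \left(- \frac{1}{3}\right) = 16 + 4 \left(-2\right) = 16 - 8 = 8$)
$f{\left(G,m \right)} = 8$
$N{\left(F,p \right)} = -38 + F + p$
$q{\left(I,b \right)} = -2$
$\frac{1}{q{\left(-17,-30 \right)} + N{\left(87,101 \right)}} = \frac{1}{-2 + \left(-38 + 87 + 101\right)} = \frac{1}{-2 + 150} = \frac{1}{148}$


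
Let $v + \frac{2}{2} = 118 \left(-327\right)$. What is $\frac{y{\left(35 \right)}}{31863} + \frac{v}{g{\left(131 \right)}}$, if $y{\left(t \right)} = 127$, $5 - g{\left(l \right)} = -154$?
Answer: $- \frac{409825796}{1688739} \approx -242.68$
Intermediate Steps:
$g{\left(l \right)} = 159$ ($g{\left(l \right)} = 5 - -154 = 5 + 154 = 159$)
$v = -38587$ ($v = -1 + 118 \left(-327\right) = -1 - 38586 = -38587$)
$\frac{y{\left(35 \right)}}{31863} + \frac{v}{g{\left(131 \right)}} = \frac{127}{31863} - \frac{38587}{159} = - \frac{409825796}{1688739}$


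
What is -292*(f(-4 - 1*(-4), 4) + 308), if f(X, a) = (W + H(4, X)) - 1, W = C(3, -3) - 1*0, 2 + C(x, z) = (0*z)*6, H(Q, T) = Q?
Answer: -90228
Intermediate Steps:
C(x, z) = -2 (C(x, z) = -2 + (0*z)*6 = -2 + 0*6 = -2 + 0 = -2)
W = -2 (W = -2 - 1*0 = -2 + 0 = -2)
f(X, a) = 1 (f(X, a) = (-2 + 4) - 1 = 2 - 1 = 1)
-292*(f(-4 - 1*(-4), 4) + 308) = -292*(1 + 308) = -292*309 = -90228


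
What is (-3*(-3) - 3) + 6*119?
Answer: 720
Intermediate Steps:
(-3*(-3) - 3) + 6*119 = (9 - 3) + 714 = 6 + 714 = 720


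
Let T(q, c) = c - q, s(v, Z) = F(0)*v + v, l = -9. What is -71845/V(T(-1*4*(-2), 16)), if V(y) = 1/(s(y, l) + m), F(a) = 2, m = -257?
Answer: 16739885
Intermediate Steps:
s(v, Z) = 3*v (s(v, Z) = 2*v + v = 3*v)
V(y) = 1/(-257 + 3*y) (V(y) = 1/(3*y - 257) = 1/(-257 + 3*y))
-71845/V(T(-1*4*(-2), 16)) = -(-18464165 + 215535*(16 - (-1*4)*(-2))) = -(-18464165 + 215535*(16 - (-4)*(-2))) = -(-18464165 + 215535*(16 - 1*8)) = -(-18464165 + 215535*(16 - 8)) = -71845/(1/(-257 + 3*8)) = -71845/(1/(-257 + 24)) = -71845/(1/(-233)) = -71845/(-1/233) = -71845*(-233) = 16739885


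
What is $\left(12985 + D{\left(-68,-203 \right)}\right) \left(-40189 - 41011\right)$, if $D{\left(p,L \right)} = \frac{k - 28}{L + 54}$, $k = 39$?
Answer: $- \frac{157102024800}{149} \approx -1.0544 \cdot 10^{9}$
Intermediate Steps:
$D{\left(p,L \right)} = \frac{11}{54 + L}$ ($D{\left(p,L \right)} = \frac{39 - 28}{L + 54} = \frac{11}{54 + L}$)
$\left(12985 + D{\left(-68,-203 \right)}\right) \left(-40189 - 41011\right) = \left(12985 + \frac{11}{54 - 203}\right) \left(-40189 - 41011\right) = \left(12985 + \frac{11}{-149}\right) \left(-81200\right) = \left(12985 + 11 \left(- \frac{1}{149}\right)\right) \left(-81200\right) = \left(12985 - \frac{11}{149}\right) \left(-81200\right) = \frac{1934754}{149} \left(-81200\right) = - \frac{157102024800}{149}$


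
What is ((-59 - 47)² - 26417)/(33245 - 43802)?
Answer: 893/621 ≈ 1.4380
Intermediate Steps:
((-59 - 47)² - 26417)/(33245 - 43802) = ((-106)² - 26417)/(-10557) = (11236 - 26417)*(-1/10557) = -15181*(-1/10557) = 893/621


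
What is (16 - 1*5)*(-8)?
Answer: -88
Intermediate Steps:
(16 - 1*5)*(-8) = (16 - 5)*(-8) = 11*(-8) = -88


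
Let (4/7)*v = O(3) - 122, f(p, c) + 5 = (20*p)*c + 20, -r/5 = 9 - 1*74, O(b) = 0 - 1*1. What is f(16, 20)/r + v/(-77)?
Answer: 64447/2860 ≈ 22.534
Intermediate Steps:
O(b) = -1 (O(b) = 0 - 1 = -1)
r = 325 (r = -5*(9 - 1*74) = -5*(9 - 74) = -5*(-65) = 325)
f(p, c) = 15 + 20*c*p (f(p, c) = -5 + ((20*p)*c + 20) = -5 + (20*c*p + 20) = -5 + (20 + 20*c*p) = 15 + 20*c*p)
v = -861/4 (v = 7*(-1 - 122)/4 = (7/4)*(-123) = -861/4 ≈ -215.25)
f(16, 20)/r + v/(-77) = (15 + 20*20*16)/325 - 861/4/(-77) = (15 + 6400)*(1/325) - 861/4*(-1/77) = 6415*(1/325) + 123/44 = 1283/65 + 123/44 = 64447/2860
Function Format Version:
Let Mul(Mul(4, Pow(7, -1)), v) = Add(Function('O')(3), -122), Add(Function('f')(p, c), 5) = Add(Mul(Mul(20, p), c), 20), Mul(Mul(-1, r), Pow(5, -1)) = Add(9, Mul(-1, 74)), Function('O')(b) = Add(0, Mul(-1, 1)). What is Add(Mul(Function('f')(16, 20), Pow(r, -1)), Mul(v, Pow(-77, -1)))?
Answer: Rational(64447, 2860) ≈ 22.534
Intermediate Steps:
Function('O')(b) = -1 (Function('O')(b) = Add(0, -1) = -1)
r = 325 (r = Mul(-5, Add(9, Mul(-1, 74))) = Mul(-5, Add(9, -74)) = Mul(-5, -65) = 325)
Function('f')(p, c) = Add(15, Mul(20, c, p)) (Function('f')(p, c) = Add(-5, Add(Mul(Mul(20, p), c), 20)) = Add(-5, Add(Mul(20, c, p), 20)) = Add(-5, Add(20, Mul(20, c, p))) = Add(15, Mul(20, c, p)))
v = Rational(-861, 4) (v = Mul(Rational(7, 4), Add(-1, -122)) = Mul(Rational(7, 4), -123) = Rational(-861, 4) ≈ -215.25)
Add(Mul(Function('f')(16, 20), Pow(r, -1)), Mul(v, Pow(-77, -1))) = Add(Mul(Add(15, Mul(20, 20, 16)), Pow(325, -1)), Mul(Rational(-861, 4), Pow(-77, -1))) = Add(Mul(Add(15, 6400), Rational(1, 325)), Mul(Rational(-861, 4), Rational(-1, 77))) = Add(Mul(6415, Rational(1, 325)), Rational(123, 44)) = Add(Rational(1283, 65), Rational(123, 44)) = Rational(64447, 2860)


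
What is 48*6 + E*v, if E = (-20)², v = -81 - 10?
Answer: -36112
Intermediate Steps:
v = -91
E = 400
48*6 + E*v = 48*6 + 400*(-91) = 288 - 36400 = -36112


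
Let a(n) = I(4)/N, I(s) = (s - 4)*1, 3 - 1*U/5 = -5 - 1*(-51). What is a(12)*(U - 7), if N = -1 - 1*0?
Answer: 0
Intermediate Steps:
U = -215 (U = 15 - 5*(-5 - 1*(-51)) = 15 - 5*(-5 + 51) = 15 - 5*46 = 15 - 230 = -215)
N = -1 (N = -1 + 0 = -1)
I(s) = -4 + s (I(s) = (-4 + s)*1 = -4 + s)
a(n) = 0 (a(n) = (-4 + 4)/(-1) = 0*(-1) = 0)
a(12)*(U - 7) = 0*(-215 - 7) = 0*(-222) = 0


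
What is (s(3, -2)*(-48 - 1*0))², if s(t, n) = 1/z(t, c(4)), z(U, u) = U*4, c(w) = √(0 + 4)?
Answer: 16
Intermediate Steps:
c(w) = 2 (c(w) = √4 = 2)
z(U, u) = 4*U
s(t, n) = 1/(4*t)
(s(3, -2)*(-48 - 1*0))² = (((¼)/3)*(-48 - 1*0))² = (((¼)*(⅓))*(-48 + 0))² = ((1/12)*(-48))² = (-4)² = 16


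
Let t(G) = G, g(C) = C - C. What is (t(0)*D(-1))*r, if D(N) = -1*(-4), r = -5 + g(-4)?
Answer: 0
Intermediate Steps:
g(C) = 0
r = -5 (r = -5 + 0 = -5)
D(N) = 4
(t(0)*D(-1))*r = (0*4)*(-5) = 0*(-5) = 0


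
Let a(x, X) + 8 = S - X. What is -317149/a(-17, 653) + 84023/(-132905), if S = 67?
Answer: 42100778183/78945570 ≈ 533.29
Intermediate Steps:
a(x, X) = 59 - X (a(x, X) = -8 + (67 - X) = 59 - X)
-317149/a(-17, 653) + 84023/(-132905) = -317149/(59 - 1*653) + 84023/(-132905) = -317149/(59 - 653) + 84023*(-1/132905) = -317149/(-594) - 84023/132905 = -317149*(-1/594) - 84023/132905 = 317149/594 - 84023/132905 = 42100778183/78945570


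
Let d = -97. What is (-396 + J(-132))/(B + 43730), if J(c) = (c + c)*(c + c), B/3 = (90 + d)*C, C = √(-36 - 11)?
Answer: 3030489000/1912333627 + 1455300*I*√47/1912333627 ≈ 1.5847 + 0.0052172*I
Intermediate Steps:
C = I*√47 (C = √(-47) = I*√47 ≈ 6.8557*I)
B = -21*I*√47 (B = 3*((90 - 97)*(I*√47)) = 3*(-7*I*√47) = -21*I*√47 ≈ -143.97*I)
J(c) = 4*c² (J(c) = (2*c)*(2*c) = 4*c²)
(-396 + J(-132))/(B + 43730) = (-396 + 4*(-132)²)/(-21*I*√47 + 43730) = (-396 + 4*17424)/(43730 - 21*I*√47) = (-396 + 69696)/(43730 - 21*I*√47) = 69300/(43730 - 21*I*√47)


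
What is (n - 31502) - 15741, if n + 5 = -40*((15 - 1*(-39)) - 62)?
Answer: -46928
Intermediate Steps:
n = 315 (n = -5 - 40*((15 - 1*(-39)) - 62) = -5 - 40*((15 + 39) - 62) = -5 - 40*(54 - 62) = -5 - 40*(-8) = -5 + 320 = 315)
(n - 31502) - 15741 = (315 - 31502) - 15741 = -31187 - 15741 = -46928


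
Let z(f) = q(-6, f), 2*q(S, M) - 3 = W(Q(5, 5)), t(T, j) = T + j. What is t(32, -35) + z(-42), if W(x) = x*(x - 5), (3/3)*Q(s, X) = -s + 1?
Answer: 33/2 ≈ 16.500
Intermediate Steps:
Q(s, X) = 1 - s (Q(s, X) = -s + 1 = 1 - s)
W(x) = x*(-5 + x)
q(S, M) = 39/2 (q(S, M) = 3/2 + ((1 - 1*5)*(-5 + (1 - 1*5)))/2 = 3/2 + ((1 - 5)*(-5 + (1 - 5)))/2 = 3/2 + (-4*(-5 - 4))/2 = 3/2 + (-4*(-9))/2 = 3/2 + (1/2)*36 = 3/2 + 18 = 39/2)
z(f) = 39/2
t(32, -35) + z(-42) = (32 - 35) + 39/2 = -3 + 39/2 = 33/2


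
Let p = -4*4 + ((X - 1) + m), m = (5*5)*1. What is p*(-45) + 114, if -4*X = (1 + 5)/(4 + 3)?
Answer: -3309/14 ≈ -236.36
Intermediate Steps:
X = -3/14 (X = -(1 + 5)/(4*(4 + 3)) = -3/(2*7) = -1/4*6/7 = -3/14 ≈ -0.21429)
m = 25 (m = 25*1 = 25)
p = 109/14 (p = -4*4 + ((-3/14 - 1) + 25) = -16 + (-17/14 + 25) = -16 + 333/14 = 109/14 ≈ 7.7857)
p*(-45) + 114 = (109/14)*(-45) + 114 = -4905/14 + 114 = -3309/14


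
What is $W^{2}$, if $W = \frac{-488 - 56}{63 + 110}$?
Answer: $\frac{295936}{29929} \approx 9.8879$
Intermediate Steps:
$W = - \frac{544}{173} \approx -3.1445$
$W^{2} = \left(- \frac{544}{173}\right)^{2} = \frac{295936}{29929}$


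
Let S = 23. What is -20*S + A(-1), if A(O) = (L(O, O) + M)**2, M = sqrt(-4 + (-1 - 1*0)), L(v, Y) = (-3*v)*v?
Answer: -460 + (3 - I*sqrt(5))**2 ≈ -456.0 - 13.416*I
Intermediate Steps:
L(v, Y) = -3*v**2
M = I*sqrt(5) (M = sqrt(-4 + (-1 + 0)) = sqrt(-4 - 1) = sqrt(-5) = I*sqrt(5) ≈ 2.2361*I)
A(O) = (-3*O**2 + I*sqrt(5))**2
-20*S + A(-1) = -20*23 + (3*(-1)**2 - I*sqrt(5))**2 = -460 + (3*1 - I*sqrt(5))**2 = -460 + (3 - I*sqrt(5))**2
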